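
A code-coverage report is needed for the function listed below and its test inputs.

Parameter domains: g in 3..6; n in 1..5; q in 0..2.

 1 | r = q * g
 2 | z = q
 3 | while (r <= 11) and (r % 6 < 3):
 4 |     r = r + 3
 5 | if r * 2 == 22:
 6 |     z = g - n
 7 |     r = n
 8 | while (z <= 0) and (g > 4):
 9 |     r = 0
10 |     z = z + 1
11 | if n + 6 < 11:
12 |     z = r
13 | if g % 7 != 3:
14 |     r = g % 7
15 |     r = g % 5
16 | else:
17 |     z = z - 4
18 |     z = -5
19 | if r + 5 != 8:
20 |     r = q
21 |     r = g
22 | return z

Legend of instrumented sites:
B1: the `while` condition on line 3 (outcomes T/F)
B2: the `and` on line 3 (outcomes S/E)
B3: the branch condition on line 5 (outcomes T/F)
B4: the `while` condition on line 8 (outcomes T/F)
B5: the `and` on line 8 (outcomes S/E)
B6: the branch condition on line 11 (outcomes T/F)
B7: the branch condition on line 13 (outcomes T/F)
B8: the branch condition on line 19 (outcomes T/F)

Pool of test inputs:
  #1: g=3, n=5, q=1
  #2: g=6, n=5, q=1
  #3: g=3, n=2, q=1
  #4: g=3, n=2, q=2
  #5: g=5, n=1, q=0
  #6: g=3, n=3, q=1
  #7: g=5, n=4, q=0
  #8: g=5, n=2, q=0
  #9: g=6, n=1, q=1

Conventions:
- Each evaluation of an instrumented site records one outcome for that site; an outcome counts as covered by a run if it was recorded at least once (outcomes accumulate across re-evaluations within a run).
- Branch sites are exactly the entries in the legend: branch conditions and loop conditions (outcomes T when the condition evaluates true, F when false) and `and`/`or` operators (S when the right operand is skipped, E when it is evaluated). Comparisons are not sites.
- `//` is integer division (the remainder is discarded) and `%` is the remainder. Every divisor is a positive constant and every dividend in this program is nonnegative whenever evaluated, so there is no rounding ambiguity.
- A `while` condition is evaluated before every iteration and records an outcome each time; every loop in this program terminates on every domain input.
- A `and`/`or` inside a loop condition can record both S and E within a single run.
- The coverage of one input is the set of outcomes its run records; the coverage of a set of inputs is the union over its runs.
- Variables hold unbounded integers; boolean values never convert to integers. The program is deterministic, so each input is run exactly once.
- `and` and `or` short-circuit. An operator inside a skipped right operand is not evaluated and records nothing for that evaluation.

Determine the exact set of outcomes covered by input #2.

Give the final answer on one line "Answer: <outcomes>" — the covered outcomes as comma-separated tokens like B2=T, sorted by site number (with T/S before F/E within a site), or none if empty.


Event log for input #2 (g=6, n=5, q=1):
  B2->E, B1->T, B2->E, B1->F, B3->F, B5->S, B4->F, B6->F, B7->T, B8->T
collecting distinct outcomes: B1=T, B1=F, B2=E, B3=F, B4=F, B5=S, B6=F, B7=T, B8=T
Answer: B1=T, B1=F, B2=E, B3=F, B4=F, B5=S, B6=F, B7=T, B8=T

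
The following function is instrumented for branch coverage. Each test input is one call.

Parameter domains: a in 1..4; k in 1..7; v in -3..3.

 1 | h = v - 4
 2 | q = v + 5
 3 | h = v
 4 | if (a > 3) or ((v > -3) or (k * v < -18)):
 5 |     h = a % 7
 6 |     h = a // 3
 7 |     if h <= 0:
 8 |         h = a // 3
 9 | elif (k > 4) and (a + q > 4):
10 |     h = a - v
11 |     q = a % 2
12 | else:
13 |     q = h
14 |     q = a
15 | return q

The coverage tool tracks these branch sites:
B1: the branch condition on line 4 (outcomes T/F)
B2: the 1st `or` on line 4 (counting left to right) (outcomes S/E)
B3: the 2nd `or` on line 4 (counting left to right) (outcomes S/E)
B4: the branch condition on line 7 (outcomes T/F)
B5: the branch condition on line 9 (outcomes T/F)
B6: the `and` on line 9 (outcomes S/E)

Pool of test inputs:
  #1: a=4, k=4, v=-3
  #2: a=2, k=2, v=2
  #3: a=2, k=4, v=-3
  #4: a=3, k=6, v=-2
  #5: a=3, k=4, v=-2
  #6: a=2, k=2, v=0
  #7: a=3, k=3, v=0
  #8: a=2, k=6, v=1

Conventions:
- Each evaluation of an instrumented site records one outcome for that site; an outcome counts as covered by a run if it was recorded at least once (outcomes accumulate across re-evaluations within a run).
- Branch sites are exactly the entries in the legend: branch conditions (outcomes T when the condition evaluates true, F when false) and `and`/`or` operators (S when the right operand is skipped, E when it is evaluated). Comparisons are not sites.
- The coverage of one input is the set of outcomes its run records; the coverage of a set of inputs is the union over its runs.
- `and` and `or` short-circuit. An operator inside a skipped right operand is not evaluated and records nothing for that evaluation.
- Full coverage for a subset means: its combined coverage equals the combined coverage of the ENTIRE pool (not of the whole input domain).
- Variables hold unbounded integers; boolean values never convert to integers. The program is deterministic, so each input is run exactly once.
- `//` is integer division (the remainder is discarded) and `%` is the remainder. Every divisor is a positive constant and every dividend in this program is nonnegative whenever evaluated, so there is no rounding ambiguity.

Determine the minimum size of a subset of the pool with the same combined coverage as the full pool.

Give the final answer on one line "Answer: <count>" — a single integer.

#1 (a=4, k=4, v=-3) -> B2->S, B1->T, B4->F; covered: B1=T, B2=S, B4=F
#2 (a=2, k=2, v=2) -> B2->E, B3->S, B1->T, B4->T; covered: B1=T, B2=E, B3=S, B4=T
#3 (a=2, k=4, v=-3) -> B2->E, B3->E, B1->F, B6->S, B5->F; covered: B1=F, B2=E, B3=E, B5=F, B6=S
#4 (a=3, k=6, v=-2) -> B2->E, B3->S, B1->T, B4->F; covered: B1=T, B2=E, B3=S, B4=F
#5 (a=3, k=4, v=-2) -> B2->E, B3->S, B1->T, B4->F; covered: B1=T, B2=E, B3=S, B4=F
#6 (a=2, k=2, v=0) -> B2->E, B3->S, B1->T, B4->T; covered: B1=T, B2=E, B3=S, B4=T
#7 (a=3, k=3, v=0) -> B2->E, B3->S, B1->T, B4->F; covered: B1=T, B2=E, B3=S, B4=F
#8 (a=2, k=6, v=1) -> B2->E, B3->S, B1->T, B4->T; covered: B1=T, B2=E, B3=S, B4=T
pool-wide coverage (10 outcomes): B1=T, B1=F, B2=S, B2=E, B3=S, B3=E, B4=T, B4=F, B5=F, B6=S
size 1 is not enough: best union over all size-1 subsets is 5/10
size 2 is not enough: best union over all size-2 subsets is 8/10
inputs {1, 2, 3} (size 3) cover everything; no size-3 subset with a lexicographically smaller index list covers all 10

Answer: 3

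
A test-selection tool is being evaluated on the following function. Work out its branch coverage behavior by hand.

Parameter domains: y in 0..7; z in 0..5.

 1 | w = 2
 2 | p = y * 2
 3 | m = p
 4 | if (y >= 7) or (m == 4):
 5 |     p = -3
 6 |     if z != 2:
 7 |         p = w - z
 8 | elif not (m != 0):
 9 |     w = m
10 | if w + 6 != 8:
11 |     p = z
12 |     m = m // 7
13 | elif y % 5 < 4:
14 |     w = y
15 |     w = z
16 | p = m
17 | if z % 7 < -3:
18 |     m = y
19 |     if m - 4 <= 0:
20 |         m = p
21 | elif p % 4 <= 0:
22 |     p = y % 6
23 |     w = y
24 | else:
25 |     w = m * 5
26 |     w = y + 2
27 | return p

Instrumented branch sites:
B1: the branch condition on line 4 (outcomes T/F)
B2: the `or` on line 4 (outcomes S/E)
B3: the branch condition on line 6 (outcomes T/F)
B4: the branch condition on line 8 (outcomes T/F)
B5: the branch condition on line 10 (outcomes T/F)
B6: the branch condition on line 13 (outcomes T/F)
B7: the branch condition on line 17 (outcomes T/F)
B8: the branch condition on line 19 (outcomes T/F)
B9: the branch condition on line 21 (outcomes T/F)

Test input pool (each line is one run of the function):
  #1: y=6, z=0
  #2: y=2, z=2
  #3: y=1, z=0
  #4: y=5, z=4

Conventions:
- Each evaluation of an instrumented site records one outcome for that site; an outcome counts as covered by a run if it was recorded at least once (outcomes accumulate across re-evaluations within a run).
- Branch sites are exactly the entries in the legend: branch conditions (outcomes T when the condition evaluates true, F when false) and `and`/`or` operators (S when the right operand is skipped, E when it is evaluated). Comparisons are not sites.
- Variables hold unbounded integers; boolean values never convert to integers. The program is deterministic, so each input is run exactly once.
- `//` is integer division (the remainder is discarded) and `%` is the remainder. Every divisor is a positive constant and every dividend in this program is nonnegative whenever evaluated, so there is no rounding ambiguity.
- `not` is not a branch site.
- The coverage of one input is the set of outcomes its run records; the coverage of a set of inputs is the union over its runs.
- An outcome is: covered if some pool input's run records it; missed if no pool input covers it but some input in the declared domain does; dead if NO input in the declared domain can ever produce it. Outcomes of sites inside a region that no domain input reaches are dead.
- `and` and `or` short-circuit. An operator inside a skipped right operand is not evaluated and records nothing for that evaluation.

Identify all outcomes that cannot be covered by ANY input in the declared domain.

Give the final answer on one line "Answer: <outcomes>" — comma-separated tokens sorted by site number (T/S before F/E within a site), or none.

exhaustive pass over the 48-input domain:
  B7=T: zero occurrences over every domain input -> dead
  B8=T: zero occurrences over every domain input -> dead
  B8=F: zero occurrences over every domain input -> dead
  reachable outcomes have witnesses, e.g. B1=T (e.g. y=2, z=0), B1=F (e.g. y=0, z=0), B2=S (e.g. y=7, z=0), B2=E (e.g. y=0, z=0)

Answer: B7=T, B8=T, B8=F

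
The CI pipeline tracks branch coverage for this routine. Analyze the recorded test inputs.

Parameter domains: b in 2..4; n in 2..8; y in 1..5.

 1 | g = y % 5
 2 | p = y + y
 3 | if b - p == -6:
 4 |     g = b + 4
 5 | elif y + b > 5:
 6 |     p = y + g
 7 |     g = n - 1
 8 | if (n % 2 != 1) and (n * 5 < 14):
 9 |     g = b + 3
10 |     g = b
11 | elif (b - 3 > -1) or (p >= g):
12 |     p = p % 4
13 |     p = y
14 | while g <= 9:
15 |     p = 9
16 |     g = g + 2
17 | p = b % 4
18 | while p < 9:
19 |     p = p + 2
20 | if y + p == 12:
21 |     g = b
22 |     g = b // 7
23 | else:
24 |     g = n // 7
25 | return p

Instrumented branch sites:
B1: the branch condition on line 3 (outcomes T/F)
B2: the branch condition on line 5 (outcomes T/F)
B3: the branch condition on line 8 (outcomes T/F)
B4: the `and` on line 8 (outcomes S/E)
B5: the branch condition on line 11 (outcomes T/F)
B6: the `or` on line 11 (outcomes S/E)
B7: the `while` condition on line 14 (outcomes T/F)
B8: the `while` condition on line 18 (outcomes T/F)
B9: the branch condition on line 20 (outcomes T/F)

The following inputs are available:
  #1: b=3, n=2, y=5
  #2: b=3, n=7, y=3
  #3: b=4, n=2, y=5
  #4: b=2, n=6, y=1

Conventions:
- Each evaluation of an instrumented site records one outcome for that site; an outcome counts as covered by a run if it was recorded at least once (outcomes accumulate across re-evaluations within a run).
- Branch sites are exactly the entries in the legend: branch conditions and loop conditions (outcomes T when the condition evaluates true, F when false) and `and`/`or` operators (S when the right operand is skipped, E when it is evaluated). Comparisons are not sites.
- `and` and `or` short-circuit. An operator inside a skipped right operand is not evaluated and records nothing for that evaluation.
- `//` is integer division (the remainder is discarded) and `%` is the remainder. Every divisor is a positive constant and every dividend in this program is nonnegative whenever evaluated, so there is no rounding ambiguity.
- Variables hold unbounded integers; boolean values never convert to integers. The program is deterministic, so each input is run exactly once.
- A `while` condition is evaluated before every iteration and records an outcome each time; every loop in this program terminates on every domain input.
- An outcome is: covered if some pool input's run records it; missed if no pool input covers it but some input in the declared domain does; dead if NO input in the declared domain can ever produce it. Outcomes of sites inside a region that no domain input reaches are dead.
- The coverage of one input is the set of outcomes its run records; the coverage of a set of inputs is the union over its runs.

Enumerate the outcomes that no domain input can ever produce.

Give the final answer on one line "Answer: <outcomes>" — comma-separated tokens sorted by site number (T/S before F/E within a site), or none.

running all 105 domain inputs and tallying outcomes:
  reachable outcomes have witnesses, e.g. B1=T (e.g. b=2, n=2, y=4), B1=F (e.g. b=2, n=2, y=1), B2=T (e.g. b=2, n=2, y=5), B2=F (e.g. b=2, n=2, y=1)

Answer: none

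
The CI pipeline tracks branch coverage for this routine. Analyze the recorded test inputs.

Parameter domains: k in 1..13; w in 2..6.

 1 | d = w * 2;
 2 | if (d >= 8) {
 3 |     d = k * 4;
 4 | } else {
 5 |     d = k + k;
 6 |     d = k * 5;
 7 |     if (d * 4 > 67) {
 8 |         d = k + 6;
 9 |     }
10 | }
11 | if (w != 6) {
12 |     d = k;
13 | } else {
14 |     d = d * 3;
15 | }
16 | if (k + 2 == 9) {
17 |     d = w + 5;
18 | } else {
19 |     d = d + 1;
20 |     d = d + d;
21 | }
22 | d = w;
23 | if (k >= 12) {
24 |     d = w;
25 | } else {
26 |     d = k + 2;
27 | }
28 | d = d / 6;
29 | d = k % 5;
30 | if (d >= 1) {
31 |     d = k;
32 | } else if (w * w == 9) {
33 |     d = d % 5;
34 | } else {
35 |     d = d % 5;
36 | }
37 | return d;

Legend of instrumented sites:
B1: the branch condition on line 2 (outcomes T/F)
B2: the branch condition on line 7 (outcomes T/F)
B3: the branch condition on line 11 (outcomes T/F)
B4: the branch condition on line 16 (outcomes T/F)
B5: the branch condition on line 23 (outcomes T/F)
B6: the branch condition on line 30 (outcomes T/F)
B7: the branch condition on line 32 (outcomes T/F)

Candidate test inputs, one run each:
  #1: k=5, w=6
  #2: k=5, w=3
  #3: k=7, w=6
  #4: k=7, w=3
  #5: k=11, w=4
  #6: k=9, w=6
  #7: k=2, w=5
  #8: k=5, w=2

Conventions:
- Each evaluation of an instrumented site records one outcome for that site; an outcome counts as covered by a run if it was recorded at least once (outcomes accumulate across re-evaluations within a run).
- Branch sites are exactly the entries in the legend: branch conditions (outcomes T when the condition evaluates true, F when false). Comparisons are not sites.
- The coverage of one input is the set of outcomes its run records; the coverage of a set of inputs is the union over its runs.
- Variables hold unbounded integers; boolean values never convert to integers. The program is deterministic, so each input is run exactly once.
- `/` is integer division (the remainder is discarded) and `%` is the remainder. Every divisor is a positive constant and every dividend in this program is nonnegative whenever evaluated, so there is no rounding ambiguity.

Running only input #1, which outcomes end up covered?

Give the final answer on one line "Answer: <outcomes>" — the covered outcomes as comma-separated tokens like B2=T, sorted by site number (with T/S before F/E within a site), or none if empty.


Simulating input #1 (k=5, w=6) step by step:
  B1->T, B3->F, B4->F, B5->F, B6->F, B7->F
distinct outcomes covered: B1=T, B3=F, B4=F, B5=F, B6=F, B7=F
Answer: B1=T, B3=F, B4=F, B5=F, B6=F, B7=F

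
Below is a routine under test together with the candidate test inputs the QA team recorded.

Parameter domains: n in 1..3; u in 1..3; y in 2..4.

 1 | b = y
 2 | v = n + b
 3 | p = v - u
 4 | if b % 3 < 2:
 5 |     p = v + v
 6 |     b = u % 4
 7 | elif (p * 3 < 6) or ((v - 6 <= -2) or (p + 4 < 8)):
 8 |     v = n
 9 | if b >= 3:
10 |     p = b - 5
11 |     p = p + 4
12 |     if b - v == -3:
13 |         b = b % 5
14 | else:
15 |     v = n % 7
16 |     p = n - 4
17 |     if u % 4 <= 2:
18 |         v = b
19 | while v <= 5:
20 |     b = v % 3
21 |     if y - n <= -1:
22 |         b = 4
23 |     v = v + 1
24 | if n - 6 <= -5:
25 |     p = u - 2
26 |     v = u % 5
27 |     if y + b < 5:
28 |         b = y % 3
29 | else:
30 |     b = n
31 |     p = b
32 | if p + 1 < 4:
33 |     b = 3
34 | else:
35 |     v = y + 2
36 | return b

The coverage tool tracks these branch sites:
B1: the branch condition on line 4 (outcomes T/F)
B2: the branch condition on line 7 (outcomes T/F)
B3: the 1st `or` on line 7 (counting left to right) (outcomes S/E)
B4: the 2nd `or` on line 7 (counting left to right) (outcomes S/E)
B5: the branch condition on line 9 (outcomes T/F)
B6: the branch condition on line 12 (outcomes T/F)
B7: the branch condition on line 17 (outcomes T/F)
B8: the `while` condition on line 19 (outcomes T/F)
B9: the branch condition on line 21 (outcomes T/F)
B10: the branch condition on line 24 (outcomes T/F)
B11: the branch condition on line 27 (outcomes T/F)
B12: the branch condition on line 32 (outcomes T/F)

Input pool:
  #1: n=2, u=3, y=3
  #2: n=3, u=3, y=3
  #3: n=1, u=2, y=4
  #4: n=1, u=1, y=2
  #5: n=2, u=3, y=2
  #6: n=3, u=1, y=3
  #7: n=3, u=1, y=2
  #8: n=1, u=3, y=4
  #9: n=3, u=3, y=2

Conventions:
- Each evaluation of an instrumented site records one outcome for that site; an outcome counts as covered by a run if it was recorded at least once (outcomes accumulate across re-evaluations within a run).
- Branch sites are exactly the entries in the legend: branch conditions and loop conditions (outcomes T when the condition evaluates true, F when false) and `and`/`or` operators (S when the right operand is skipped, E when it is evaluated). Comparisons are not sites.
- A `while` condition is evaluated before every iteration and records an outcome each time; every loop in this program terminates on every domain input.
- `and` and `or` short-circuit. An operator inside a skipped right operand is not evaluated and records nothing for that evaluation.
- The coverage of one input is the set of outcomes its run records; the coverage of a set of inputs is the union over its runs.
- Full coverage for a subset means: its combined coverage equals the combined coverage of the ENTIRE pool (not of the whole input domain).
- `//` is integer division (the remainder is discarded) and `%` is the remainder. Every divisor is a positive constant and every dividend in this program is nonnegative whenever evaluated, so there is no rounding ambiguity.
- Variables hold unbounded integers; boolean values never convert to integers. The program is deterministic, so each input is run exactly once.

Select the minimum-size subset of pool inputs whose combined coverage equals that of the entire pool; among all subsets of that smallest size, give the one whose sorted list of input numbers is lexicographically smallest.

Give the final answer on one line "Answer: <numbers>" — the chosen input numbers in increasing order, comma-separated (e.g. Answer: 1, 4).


#1 (n=2, u=3, y=3) -> B1->T, B5->T, B6->F, B8->T, B9->F, B8->F, B10->F, B12->T; covered: B1=T, B5=T, B6=F, B8=T, B8=F, B9=F, B10=F, B12=T
#2 (n=3, u=3, y=3) -> B1->T, B5->T, B6->T, B8->F, B10->F, B12->F; covered: B1=T, B5=T, B6=T, B8=F, B10=F, B12=F
#3 (n=1, u=2, y=4) -> B1->T, B5->F, B7->T, B8->T, B9->F, B8->T, B9->F, B8->T, B9->F, B8->T, B9->F, B8->F, B10->T, B11->F, ...; covered: B1=T, B5=F, B7=T, B8=T, B8=F, B9=F, B10=T, B11=F, B12=T
#4 (n=1, u=1, y=2) -> B1->F, B3->E, B4->S, B2->T, B5->F, B7->T, B8->T, B9->F, B8->T, B9->F, B8->T, B9->F, B8->T, B9->F, ...; covered: B1=F, B2=T, B3=E, B4=S, B5=F, B7=T, B8=T, B8=F, B9=F, B10=T, B11=T, B12=T
#5 (n=2, u=3, y=2) -> B1->F, B3->S, B2->T, B5->F, B7->F, B8->T, B9->F, B8->T, B9->F, B8->T, B9->F, B8->T, B9->F, B8->F, ...; covered: B1=F, B2=T, B3=S, B5=F, B7=F, B8=T, B8=F, B9=F, B10=F, B12=T
#6 (n=3, u=1, y=3) -> B1->T, B5->F, B7->T, B8->T, B9->F, B8->T, B9->F, B8->T, B9->F, B8->T, B9->F, B8->T, B9->F, B8->F, ...; covered: B1=T, B5=F, B7=T, B8=T, B8=F, B9=F, B10=F, B12=F
#7 (n=3, u=1, y=2) -> B1->F, B3->E, B4->E, B2->F, B5->F, B7->T, B8->T, B9->T, B8->T, B9->T, B8->T, B9->T, B8->T, B9->T, ...; covered: B1=F, B2=F, B3=E, B4=E, B5=F, B7=T, B8=T, B8=F, B9=T, B10=F, B12=F
#8 (n=1, u=3, y=4) -> B1->T, B5->T, B6->F, B8->T, B9->F, B8->F, B10->T, B11->F, B12->T; covered: B1=T, B5=T, B6=F, B8=T, B8=F, B9=F, B10=T, B11=F, B12=T
#9 (n=3, u=3, y=2) -> B1->F, B3->E, B4->E, B2->T, B5->F, B7->F, B8->T, B9->T, B8->T, B9->T, B8->T, B9->T, B8->F, B10->F, ...; covered: B1=F, B2=T, B3=E, B4=E, B5=F, B7=F, B8=T, B8=F, B9=T, B10=F, B12=F
pool-wide coverage (24 outcomes): B1=T, B1=F, B2=T, B2=F, B3=S, B3=E, B4=S, B4=E, B5=T, B5=F, B6=T, B6=F, B7=T, B7=F, B8=T, B8=F, B9=T, B9=F, B10=T, B10=F, B11=T, B11=F, B12=T, B12=F
every size-1 subset falls short of the 24 outcomes (best: 12/24)
every size-2 subset falls short of the 24 outcomes (best: 18/24)
every size-3 subset falls short of the 24 outcomes (best: 21/24)
every size-4 subset falls short of the 24 outcomes (best: 23/24)
inputs {2, 4, 5, 7, 8} (size 5) cover everything; no size-5 subset with a lexicographically smaller index list covers all 24
Answer: 2, 4, 5, 7, 8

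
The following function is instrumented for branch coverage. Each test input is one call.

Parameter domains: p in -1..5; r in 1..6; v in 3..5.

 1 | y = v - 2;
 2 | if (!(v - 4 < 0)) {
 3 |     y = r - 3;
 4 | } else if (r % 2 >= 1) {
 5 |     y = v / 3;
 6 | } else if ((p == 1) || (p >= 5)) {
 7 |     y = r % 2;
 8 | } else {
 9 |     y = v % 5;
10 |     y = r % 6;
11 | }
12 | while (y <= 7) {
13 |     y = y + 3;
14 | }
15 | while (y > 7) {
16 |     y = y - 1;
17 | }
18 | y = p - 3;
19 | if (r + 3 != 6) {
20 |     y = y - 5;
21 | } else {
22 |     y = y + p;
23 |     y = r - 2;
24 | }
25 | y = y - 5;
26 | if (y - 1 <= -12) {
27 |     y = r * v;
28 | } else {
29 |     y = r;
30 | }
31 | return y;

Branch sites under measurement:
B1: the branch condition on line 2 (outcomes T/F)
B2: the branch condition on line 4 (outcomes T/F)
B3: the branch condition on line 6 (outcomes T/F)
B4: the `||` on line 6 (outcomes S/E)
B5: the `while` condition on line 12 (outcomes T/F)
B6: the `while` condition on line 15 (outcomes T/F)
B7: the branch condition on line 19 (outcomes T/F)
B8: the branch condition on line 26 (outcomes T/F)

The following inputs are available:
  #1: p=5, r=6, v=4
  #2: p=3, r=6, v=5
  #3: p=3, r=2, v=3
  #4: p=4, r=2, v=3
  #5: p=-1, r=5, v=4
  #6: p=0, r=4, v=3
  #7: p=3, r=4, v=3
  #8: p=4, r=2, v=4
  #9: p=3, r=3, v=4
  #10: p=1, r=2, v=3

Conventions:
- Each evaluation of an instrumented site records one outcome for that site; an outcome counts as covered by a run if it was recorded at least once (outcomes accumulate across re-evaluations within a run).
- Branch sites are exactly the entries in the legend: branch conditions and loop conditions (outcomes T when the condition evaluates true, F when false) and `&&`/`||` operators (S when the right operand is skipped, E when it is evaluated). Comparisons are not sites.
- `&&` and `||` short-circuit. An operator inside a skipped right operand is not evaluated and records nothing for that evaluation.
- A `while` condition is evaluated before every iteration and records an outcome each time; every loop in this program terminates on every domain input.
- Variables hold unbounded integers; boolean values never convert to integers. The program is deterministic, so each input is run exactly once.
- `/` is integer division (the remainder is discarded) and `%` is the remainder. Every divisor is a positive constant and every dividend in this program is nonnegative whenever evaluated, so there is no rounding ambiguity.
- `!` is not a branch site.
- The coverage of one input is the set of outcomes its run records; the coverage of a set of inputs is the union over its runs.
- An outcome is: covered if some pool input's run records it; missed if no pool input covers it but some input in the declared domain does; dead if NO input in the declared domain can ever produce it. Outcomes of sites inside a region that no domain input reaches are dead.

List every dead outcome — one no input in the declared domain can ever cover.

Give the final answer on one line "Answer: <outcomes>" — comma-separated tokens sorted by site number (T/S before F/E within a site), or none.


checking every outcome against all 126 domain inputs:
  reachable outcomes have witnesses, e.g. B1=T (e.g. p=-1, r=1, v=4), B1=F (e.g. p=-1, r=1, v=3), B2=T (e.g. p=-1, r=1, v=3), B2=F (e.g. p=-1, r=2, v=3)
Answer: none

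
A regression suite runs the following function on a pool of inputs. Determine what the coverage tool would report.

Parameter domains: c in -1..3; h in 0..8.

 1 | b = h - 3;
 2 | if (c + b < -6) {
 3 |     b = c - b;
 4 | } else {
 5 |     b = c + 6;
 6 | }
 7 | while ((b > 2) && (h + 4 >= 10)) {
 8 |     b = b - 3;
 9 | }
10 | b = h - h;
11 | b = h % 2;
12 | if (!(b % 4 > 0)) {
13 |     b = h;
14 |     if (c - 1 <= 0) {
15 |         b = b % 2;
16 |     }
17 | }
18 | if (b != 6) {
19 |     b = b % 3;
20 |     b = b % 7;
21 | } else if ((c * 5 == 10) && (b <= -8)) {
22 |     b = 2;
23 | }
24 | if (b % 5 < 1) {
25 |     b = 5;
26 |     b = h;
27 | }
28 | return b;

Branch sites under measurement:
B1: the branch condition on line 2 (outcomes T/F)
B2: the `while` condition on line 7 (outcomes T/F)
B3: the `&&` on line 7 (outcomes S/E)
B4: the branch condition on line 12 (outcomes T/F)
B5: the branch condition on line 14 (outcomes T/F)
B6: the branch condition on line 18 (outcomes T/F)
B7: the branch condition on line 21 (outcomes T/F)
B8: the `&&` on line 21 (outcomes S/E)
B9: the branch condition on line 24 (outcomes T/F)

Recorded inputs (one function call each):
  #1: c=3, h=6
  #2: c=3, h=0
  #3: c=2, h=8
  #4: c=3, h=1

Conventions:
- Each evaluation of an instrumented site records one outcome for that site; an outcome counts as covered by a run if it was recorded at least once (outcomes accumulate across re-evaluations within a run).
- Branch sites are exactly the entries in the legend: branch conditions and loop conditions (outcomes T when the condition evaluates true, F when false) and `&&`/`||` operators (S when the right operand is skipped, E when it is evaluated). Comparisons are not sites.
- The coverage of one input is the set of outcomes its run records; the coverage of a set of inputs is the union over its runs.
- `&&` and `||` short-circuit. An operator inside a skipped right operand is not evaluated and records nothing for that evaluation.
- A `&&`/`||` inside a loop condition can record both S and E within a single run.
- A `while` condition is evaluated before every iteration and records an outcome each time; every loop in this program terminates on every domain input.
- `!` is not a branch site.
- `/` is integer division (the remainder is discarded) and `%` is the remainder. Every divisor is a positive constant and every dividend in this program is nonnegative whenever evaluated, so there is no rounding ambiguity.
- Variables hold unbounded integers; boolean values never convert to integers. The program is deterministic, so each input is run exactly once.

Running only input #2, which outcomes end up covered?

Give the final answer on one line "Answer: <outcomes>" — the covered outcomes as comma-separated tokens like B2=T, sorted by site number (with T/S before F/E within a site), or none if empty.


Tracing the run of input #2 (c=3, h=0):
  B1->F, B3->E, B2->F, B4->T, B5->F, B6->T, B9->T
as a set, this run covers: B1=F, B2=F, B3=E, B4=T, B5=F, B6=T, B9=T
Answer: B1=F, B2=F, B3=E, B4=T, B5=F, B6=T, B9=T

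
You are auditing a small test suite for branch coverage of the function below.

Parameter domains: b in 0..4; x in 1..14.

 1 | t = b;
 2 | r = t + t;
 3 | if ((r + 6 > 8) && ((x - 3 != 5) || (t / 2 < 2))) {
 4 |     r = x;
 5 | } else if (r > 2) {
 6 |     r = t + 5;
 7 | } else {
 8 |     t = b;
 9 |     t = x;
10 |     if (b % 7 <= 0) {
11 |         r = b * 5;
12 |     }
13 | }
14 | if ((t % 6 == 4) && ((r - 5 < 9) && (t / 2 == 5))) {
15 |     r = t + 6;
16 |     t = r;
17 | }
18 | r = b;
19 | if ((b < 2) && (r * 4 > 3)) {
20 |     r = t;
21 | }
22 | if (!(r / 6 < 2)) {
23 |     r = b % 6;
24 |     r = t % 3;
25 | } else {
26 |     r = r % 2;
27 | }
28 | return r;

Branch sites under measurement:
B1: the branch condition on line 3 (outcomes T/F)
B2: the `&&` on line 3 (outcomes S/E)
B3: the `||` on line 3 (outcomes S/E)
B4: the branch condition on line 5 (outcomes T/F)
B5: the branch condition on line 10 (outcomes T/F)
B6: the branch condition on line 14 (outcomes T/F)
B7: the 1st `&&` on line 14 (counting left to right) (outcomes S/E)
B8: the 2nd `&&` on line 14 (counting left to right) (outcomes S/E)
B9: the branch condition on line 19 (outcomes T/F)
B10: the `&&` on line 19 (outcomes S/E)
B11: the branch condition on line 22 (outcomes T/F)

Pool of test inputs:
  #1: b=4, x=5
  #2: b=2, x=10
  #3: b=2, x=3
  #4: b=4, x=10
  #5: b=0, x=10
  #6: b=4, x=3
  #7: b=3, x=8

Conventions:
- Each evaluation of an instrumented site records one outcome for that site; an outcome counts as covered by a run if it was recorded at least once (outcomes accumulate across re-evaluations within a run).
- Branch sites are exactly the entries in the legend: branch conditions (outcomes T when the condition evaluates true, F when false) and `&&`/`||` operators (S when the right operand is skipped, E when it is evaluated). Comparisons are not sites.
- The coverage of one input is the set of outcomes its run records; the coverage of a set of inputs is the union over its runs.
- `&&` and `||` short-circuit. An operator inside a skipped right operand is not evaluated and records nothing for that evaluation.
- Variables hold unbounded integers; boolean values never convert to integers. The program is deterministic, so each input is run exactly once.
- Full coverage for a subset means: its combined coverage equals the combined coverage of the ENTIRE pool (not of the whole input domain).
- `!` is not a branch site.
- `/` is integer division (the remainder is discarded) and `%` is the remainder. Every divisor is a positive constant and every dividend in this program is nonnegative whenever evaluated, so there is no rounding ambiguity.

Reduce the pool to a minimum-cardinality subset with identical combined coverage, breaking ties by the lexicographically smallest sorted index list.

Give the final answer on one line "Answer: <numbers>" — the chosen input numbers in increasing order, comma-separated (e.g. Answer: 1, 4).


#1 (b=4, x=5) -> covered: B1=T, B2=E, B3=S, B6=F, B7=E, B8=E, B9=F, B10=S, B11=F
#2 (b=2, x=10) -> covered: B1=T, B2=E, B3=S, B6=F, B7=S, B9=F, B10=S, B11=F
#3 (b=2, x=3) -> covered: B1=T, B2=E, B3=S, B6=F, B7=S, B9=F, B10=S, B11=F
#4 (b=4, x=10) -> covered: B1=T, B2=E, B3=S, B6=F, B7=E, B8=E, B9=F, B10=S, B11=F
#5 (b=0, x=10) -> covered: B1=F, B2=S, B4=F, B5=T, B6=T, B7=E, B8=E, B9=F, B10=E, B11=F
#6 (b=4, x=3) -> covered: B1=T, B2=E, B3=S, B6=F, B7=E, B8=E, B9=F, B10=S, B11=F
#7 (b=3, x=8) -> covered: B1=T, B2=E, B3=E, B6=F, B7=S, B9=F, B10=S, B11=F
union over all inputs: B1=T, B1=F, B2=S, B2=E, B3=S, B3=E, B4=F, B5=T, B6=T, B6=F, B7=S, B7=E, B8=E, B9=F, B10=S, B10=E, B11=F (17 outcomes)
size 1 is not enough: best union over all size-1 subsets is 10/17
size 2 is not enough: best union over all size-2 subsets is 16/17
size 3: inputs {1, 5, 7} cover all 17 outcomes, and no lexicographically smaller subset of this size does
Answer: 1, 5, 7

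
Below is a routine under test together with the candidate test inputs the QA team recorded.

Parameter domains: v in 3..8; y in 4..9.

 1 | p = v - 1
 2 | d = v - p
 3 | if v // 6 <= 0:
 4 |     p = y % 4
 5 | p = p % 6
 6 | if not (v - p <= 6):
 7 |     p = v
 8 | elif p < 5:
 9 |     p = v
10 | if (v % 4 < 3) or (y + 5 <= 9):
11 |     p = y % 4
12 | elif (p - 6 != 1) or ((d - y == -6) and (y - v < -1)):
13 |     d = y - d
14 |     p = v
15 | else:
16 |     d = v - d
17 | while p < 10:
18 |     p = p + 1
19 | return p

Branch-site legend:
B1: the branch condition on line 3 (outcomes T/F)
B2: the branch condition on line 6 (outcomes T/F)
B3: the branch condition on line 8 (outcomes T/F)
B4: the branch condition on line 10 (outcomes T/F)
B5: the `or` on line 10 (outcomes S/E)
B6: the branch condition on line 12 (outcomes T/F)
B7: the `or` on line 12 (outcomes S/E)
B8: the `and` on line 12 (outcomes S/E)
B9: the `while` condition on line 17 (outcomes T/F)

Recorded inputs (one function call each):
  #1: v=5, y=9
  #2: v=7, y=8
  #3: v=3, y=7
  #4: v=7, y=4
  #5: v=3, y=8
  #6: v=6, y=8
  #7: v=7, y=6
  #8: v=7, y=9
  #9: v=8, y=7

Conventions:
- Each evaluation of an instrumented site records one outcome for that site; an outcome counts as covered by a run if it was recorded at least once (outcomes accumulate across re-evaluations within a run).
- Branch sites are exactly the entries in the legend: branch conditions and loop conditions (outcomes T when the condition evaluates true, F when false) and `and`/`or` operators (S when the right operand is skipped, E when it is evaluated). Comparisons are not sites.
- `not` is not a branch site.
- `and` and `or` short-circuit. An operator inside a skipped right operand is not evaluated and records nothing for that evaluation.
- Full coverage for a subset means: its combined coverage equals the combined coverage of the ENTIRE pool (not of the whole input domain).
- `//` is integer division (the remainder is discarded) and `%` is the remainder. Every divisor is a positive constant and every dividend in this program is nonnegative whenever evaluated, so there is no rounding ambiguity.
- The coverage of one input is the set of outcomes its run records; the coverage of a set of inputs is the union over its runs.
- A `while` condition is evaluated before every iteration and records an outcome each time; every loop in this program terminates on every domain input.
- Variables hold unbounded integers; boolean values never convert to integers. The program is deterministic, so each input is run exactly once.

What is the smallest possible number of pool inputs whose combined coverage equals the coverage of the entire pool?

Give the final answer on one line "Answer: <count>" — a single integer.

input #1, v=5, y=9: events B1->T, B2->F, B3->T, B5->S, B4->T, B9->T, B9->T, B9->T, B9->T, B9->T, B9->T, B9->T, B9->T, B9->T, ...; outcomes B1=T, B2=F, B3=T, B4=T, B5=S, B9=T, B9=F
input #2, v=7, y=8: events B1->F, B2->T, B5->E, B4->F, B7->E, B8->S, B6->F, B9->T, B9->T, B9->T, B9->F; outcomes B1=F, B2=T, B4=F, B5=E, B6=F, B7=E, B8=S, B9=T, B9=F
input #3, v=3, y=7: events B1->T, B2->F, B3->T, B5->E, B4->F, B7->S, B6->T, B9->T, B9->T, B9->T, B9->T, B9->T, B9->T, B9->T, ...; outcomes B1=T, B2=F, B3=T, B4=F, B5=E, B6=T, B7=S, B9=T, B9=F
input #4, v=7, y=4: events B1->F, B2->T, B5->E, B4->T, B9->T, B9->T, B9->T, B9->T, B9->T, B9->T, B9->T, B9->T, B9->T, B9->T, ...; outcomes B1=F, B2=T, B4=T, B5=E, B9=T, B9=F
input #5, v=3, y=8: events B1->T, B2->F, B3->T, B5->E, B4->F, B7->S, B6->T, B9->T, B9->T, B9->T, B9->T, B9->T, B9->T, B9->T, ...; outcomes B1=T, B2=F, B3=T, B4=F, B5=E, B6=T, B7=S, B9=T, B9=F
input #6, v=6, y=8: events B1->F, B2->F, B3->F, B5->S, B4->T, B9->T, B9->T, B9->T, B9->T, B9->T, B9->T, B9->T, B9->T, B9->T, ...; outcomes B1=F, B2=F, B3=F, B4=T, B5=S, B9=T, B9=F
input #7, v=7, y=6: events B1->F, B2->T, B5->E, B4->F, B7->E, B8->S, B6->F, B9->T, B9->T, B9->T, B9->F; outcomes B1=F, B2=T, B4=F, B5=E, B6=F, B7=E, B8=S, B9=T, B9=F
input #8, v=7, y=9: events B1->F, B2->T, B5->E, B4->F, B7->E, B8->S, B6->F, B9->T, B9->T, B9->T, B9->F; outcomes B1=F, B2=T, B4=F, B5=E, B6=F, B7=E, B8=S, B9=T, B9=F
input #9, v=8, y=7: events B1->F, B2->T, B5->S, B4->T, B9->T, B9->T, B9->T, B9->T, B9->T, B9->T, B9->T, B9->F; outcomes B1=F, B2=T, B4=T, B5=S, B9=T, B9=F
together the pool reaches 17 outcomes: B1=T, B1=F, B2=T, B2=F, B3=T, B3=F, B4=T, B4=F, B5=S, B5=E, B6=T, B6=F, B7=S, B7=E, B8=S, B9=T, B9=F
every size-1 subset falls short of the 17 outcomes (best: 9/17)
every size-2 subset falls short of the 17 outcomes (best: 14/17)
at size 3, {2, 3, 6} reaches all 17 outcomes; every lexicographically earlier size-3 subset fails

Answer: 3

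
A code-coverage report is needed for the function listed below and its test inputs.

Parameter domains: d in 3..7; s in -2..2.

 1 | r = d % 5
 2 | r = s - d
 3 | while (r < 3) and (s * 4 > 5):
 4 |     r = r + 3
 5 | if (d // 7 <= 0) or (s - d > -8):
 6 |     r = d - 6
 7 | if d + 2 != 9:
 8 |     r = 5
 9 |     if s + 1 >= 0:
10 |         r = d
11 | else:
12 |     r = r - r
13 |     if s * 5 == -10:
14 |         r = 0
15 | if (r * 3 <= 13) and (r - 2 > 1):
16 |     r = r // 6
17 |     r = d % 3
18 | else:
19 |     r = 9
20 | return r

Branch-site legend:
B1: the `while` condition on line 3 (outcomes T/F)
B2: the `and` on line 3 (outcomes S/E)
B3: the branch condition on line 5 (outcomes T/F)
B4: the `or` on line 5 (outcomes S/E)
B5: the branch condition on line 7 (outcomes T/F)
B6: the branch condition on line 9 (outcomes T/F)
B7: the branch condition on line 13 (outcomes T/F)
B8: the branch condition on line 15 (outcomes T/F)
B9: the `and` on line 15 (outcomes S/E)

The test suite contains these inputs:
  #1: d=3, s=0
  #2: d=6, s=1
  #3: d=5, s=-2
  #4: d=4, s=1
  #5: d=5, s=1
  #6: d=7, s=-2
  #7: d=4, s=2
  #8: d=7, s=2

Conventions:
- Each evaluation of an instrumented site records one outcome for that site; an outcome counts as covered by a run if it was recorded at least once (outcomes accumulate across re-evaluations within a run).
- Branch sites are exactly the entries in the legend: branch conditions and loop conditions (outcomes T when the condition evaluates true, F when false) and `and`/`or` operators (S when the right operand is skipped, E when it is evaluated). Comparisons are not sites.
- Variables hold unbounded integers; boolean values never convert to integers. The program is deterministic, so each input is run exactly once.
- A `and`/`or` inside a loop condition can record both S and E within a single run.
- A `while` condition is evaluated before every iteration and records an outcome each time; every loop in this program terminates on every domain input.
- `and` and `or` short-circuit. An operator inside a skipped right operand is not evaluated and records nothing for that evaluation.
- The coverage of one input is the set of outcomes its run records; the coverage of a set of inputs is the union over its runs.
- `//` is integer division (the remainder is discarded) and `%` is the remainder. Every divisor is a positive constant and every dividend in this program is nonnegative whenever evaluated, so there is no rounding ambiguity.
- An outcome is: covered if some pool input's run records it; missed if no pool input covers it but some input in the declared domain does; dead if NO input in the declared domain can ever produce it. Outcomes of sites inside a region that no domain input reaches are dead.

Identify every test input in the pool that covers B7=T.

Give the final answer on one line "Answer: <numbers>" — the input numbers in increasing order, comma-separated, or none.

input #1 (d=3, s=0): does not produce B7=T
input #2 (d=6, s=1): does not produce B7=T
input #3 (d=5, s=-2): does not produce B7=T
input #4 (d=4, s=1): does not produce B7=T
input #5 (d=5, s=1): does not produce B7=T
input #6 (d=7, s=-2): produces B7=T
input #7 (d=4, s=2): does not produce B7=T
input #8 (d=7, s=2): does not produce B7=T

Answer: 6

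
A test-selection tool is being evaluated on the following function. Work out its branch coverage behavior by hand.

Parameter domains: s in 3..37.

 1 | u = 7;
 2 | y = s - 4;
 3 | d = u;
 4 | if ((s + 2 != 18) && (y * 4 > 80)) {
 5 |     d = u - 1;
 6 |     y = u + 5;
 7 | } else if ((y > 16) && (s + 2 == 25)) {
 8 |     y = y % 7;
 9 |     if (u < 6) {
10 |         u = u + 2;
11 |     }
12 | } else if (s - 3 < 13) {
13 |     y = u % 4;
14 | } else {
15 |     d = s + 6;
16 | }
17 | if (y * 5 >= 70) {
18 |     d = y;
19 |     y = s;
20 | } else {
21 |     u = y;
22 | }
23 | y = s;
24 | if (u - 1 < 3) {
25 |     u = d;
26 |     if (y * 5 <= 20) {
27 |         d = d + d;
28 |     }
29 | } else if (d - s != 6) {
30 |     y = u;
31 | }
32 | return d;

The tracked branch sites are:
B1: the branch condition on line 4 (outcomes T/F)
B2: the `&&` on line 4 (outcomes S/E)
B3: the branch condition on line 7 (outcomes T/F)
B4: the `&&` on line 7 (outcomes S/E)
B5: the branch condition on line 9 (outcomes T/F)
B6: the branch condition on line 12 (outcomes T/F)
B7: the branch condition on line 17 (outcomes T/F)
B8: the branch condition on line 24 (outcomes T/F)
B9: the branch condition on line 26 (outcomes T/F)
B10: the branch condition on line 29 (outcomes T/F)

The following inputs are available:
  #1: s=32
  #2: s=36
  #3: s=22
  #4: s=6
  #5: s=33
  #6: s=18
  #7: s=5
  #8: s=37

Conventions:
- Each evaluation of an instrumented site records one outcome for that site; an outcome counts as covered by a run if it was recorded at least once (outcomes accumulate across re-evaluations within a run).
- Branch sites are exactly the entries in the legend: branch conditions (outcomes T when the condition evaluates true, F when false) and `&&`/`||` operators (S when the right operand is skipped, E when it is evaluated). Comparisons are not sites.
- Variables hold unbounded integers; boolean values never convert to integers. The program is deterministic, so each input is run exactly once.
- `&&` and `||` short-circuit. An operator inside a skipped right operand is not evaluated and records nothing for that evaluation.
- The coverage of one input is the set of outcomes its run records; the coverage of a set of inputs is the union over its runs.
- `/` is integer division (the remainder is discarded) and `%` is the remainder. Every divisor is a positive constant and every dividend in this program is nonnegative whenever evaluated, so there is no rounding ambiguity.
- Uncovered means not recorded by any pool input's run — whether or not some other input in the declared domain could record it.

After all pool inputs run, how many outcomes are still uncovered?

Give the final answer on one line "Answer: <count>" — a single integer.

run #1 (s=32) records B1=T, B2=E, B7=F, B8=F, B10=T
run #2 (s=36) records B1=T, B2=E, B7=F, B8=F, B10=T
run #3 (s=22) records B1=F, B2=E, B3=F, B4=E, B6=F, B7=T, B8=F, B10=T
run #4 (s=6) records B1=F, B2=E, B3=F, B4=S, B6=T, B7=F, B8=T, B9=F
run #5 (s=33) records B1=T, B2=E, B7=F, B8=F, B10=T
run #6 (s=18) records B1=F, B2=E, B3=F, B4=S, B6=F, B7=T, B8=F, B10=T
run #7 (s=5) records B1=F, B2=E, B3=F, B4=S, B6=T, B7=F, B8=T, B9=F
run #8 (s=37) records B1=T, B2=E, B7=F, B8=F, B10=T
union over the pool: B1=T, B1=F, B2=E, B3=F, B4=S, B4=E, B6=T, B6=F, B7=T, B7=F, B8=T, B8=F, B9=F, B10=T
uncovered (6 of 20): B2=S, B3=T, B5=T, B5=F, B9=T, B10=F

Answer: 6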